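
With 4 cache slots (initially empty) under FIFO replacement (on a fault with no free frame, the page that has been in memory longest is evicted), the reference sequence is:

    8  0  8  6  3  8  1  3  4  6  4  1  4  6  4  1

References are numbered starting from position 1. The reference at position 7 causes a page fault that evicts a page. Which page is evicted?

pos 1: 8 -> miss, frames (8)
pos 2: 0 -> miss, frames (8 0)
pos 3: 8 -> hit
pos 4: 6 -> miss, frames (8 0 6)
pos 5: 3 -> miss, frames (8 0 6 3)
pos 6: 8 -> hit
pos 7: 1 -> miss, evict 8, frames (0 6 3 1)
At position 7, page 8 is evicted.

8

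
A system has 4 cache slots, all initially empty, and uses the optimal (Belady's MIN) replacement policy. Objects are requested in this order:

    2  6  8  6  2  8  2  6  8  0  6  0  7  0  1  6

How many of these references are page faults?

6

2 -> fault, frames [2]
6 -> fault, frames [2, 6]
8 -> fault, frames [2, 6, 8]
6 -> hit
2 -> hit
8 -> hit
2 -> hit
6 -> hit
8 -> hit
0 -> fault, frames [2, 6, 8, 0]
6 -> hit
0 -> hit
7 -> fault, evict 8, frames [2, 6, 0, 7]
0 -> hit
1 -> fault, evict 7, frames [2, 6, 0, 1]
6 -> hit
Page faults: 6.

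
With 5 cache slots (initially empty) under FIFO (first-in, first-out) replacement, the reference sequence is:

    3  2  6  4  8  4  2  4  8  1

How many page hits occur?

4

3: fault, frames {3}
2: fault, frames {3,2}
6: fault, frames {3,2,6}
4: fault, frames {3,2,6,4}
8: fault, frames {3,2,6,4,8}
4: hit
2: hit
4: hit
8: hit
1: fault, evict 3, frames {2,6,4,8,1}
Hits: 4.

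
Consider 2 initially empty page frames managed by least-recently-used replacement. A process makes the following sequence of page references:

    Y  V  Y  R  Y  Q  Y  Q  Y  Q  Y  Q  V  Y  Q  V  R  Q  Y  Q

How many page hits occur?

9

Y → fault, frames (Y)
V → fault, frames (Y V)
Y → hit
R → fault, evict V, frames (Y R)
Y → hit
Q → fault, evict R, frames (Y Q)
Y → hit
Q → hit
Y → hit
Q → hit
Y → hit
Q → hit
V → fault, evict Y, frames (Q V)
Y → fault, evict Q, frames (V Y)
Q → fault, evict V, frames (Y Q)
V → fault, evict Y, frames (Q V)
R → fault, evict Q, frames (V R)
Q → fault, evict V, frames (R Q)
Y → fault, evict R, frames (Q Y)
Q → hit
Hits: 9.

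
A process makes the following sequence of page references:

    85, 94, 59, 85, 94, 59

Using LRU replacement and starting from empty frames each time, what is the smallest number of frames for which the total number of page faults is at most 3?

f=1: 6 faults
f=2: 6 faults
f=3: 3 faults
Smallest f with faults ≤ 3 is 3.

3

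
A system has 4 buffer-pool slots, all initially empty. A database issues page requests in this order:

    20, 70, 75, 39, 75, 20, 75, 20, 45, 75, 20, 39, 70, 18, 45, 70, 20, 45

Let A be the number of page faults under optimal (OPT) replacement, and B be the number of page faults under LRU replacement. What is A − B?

-2

Under OPT: F F F F . . . . F . . . F F . . . . → 7 faults.
Under LRU: F F F F . . . . F . . . F F F . F . → 9 faults.
A − B = 7 − 9 = -2.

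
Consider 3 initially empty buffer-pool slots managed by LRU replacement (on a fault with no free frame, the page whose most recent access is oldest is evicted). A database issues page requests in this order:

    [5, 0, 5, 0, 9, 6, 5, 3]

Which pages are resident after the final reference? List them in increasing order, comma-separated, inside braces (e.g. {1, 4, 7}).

{3, 5, 6}

5 → fault, frames {5}
0 → fault, frames {5,0}
5 → hit
0 → hit
9 → fault, frames {5,0,9}
6 → fault, evict 5, frames {0,9,6}
5 → fault, evict 0, frames {9,6,5}
3 → fault, evict 9, frames {6,5,3}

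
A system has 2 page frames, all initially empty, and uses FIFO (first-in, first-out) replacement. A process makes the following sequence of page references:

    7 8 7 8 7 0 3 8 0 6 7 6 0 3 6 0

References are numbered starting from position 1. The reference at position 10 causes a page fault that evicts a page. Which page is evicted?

8

pos 1: 7 -> miss, frames (7)
pos 2: 8 -> miss, frames (7 8)
pos 3: 7 -> hit
pos 4: 8 -> hit
pos 5: 7 -> hit
pos 6: 0 -> miss, evict 7, frames (8 0)
pos 7: 3 -> miss, evict 8, frames (0 3)
pos 8: 8 -> miss, evict 0, frames (3 8)
pos 9: 0 -> miss, evict 3, frames (8 0)
pos 10: 6 -> miss, evict 8, frames (0 6)
At position 10, page 8 is evicted.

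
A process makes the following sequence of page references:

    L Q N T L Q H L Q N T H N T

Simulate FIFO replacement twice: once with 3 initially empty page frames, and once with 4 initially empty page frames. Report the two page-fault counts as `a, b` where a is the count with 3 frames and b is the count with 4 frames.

3 frames: F F F F F F F . . F F . . . → 9 faults.
4 frames: F F F F . . F F F F F F . . → 10 faults.
10 > 9: adding a frame increased faults — Belady's anomaly.

9, 10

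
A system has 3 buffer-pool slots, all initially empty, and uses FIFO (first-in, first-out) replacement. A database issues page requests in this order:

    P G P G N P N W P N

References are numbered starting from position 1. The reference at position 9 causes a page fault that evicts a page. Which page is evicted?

G

pos 1: P -> miss, frames (P)
pos 2: G -> miss, frames (P G)
pos 3: P -> hit
pos 4: G -> hit
pos 5: N -> miss, frames (P G N)
pos 6: P -> hit
pos 7: N -> hit
pos 8: W -> miss, evict P, frames (G N W)
pos 9: P -> miss, evict G, frames (N W P)
At position 9, page G is evicted.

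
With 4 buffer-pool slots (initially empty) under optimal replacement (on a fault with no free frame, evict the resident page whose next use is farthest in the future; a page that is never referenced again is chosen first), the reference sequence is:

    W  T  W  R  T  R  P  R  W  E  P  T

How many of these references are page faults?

5

W -> miss, frames {W}
T -> miss, frames {W,T}
W -> hit
R -> miss, frames {W,T,R}
T -> hit
R -> hit
P -> miss, frames {W,T,R,P}
R -> hit
W -> hit
E -> miss, evict R, frames {W,T,P,E}
P -> hit
T -> hit
Page faults: 5.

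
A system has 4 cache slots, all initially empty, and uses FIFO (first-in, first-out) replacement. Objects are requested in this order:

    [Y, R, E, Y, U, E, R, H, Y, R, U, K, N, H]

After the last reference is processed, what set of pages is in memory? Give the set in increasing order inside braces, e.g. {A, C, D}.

{H, K, N, R}

Y -> miss, frames [Y]
R -> miss, frames [Y, R]
E -> miss, frames [Y, R, E]
Y -> hit
U -> miss, frames [Y, R, E, U]
E -> hit
R -> hit
H -> miss, evict Y, frames [R, E, U, H]
Y -> miss, evict R, frames [E, U, H, Y]
R -> miss, evict E, frames [U, H, Y, R]
U -> hit
K -> miss, evict U, frames [H, Y, R, K]
N -> miss, evict H, frames [Y, R, K, N]
H -> miss, evict Y, frames [R, K, N, H]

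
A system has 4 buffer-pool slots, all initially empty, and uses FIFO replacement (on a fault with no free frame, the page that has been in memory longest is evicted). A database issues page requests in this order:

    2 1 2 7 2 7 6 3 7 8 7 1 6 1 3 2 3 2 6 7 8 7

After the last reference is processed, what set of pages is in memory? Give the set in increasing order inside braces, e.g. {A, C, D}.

2 → fault, frames {2}
1 → fault, frames {2,1}
2 → hit
7 → fault, frames {2,1,7}
2 → hit
7 → hit
6 → fault, frames {2,1,7,6}
3 → fault, evict 2, frames {1,7,6,3}
7 → hit
8 → fault, evict 1, frames {7,6,3,8}
7 → hit
1 → fault, evict 7, frames {6,3,8,1}
6 → hit
1 → hit
3 → hit
2 → fault, evict 6, frames {3,8,1,2}
3 → hit
2 → hit
6 → fault, evict 3, frames {8,1,2,6}
7 → fault, evict 8, frames {1,2,6,7}
8 → fault, evict 1, frames {2,6,7,8}
7 → hit

{2, 6, 7, 8}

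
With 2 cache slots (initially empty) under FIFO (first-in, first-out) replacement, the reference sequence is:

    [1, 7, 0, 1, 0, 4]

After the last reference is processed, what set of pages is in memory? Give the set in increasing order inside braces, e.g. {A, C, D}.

{1, 4}

1: miss, frames (1)
7: miss, frames (1 7)
0: miss, evict 1, frames (7 0)
1: miss, evict 7, frames (0 1)
0: hit
4: miss, evict 0, frames (1 4)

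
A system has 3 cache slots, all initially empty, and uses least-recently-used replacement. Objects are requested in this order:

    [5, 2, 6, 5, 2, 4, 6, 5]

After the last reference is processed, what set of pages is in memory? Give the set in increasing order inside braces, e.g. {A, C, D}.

{4, 5, 6}

5: fault, frames {5}
2: fault, frames {5,2}
6: fault, frames {5,2,6}
5: hit
2: hit
4: fault, evict 6, frames {5,2,4}
6: fault, evict 5, frames {2,4,6}
5: fault, evict 2, frames {4,6,5}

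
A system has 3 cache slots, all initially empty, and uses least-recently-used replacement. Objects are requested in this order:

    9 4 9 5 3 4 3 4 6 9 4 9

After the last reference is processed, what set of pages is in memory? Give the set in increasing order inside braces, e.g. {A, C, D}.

9 -> fault, frames {9}
4 -> fault, frames {9,4}
9 -> hit
5 -> fault, frames {4,9,5}
3 -> fault, evict 4, frames {9,5,3}
4 -> fault, evict 9, frames {5,3,4}
3 -> hit
4 -> hit
6 -> fault, evict 5, frames {3,4,6}
9 -> fault, evict 3, frames {4,6,9}
4 -> hit
9 -> hit

{4, 6, 9}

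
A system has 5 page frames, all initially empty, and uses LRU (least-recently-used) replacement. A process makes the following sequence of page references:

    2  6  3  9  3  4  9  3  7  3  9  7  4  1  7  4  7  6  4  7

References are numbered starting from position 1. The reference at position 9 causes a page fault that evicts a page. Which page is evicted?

2

pos 1: 2 → fault, frames (2)
pos 2: 6 → fault, frames (2 6)
pos 3: 3 → fault, frames (2 6 3)
pos 4: 9 → fault, frames (2 6 3 9)
pos 5: 3 → hit
pos 6: 4 → fault, frames (2 6 9 3 4)
pos 7: 9 → hit
pos 8: 3 → hit
pos 9: 7 → fault, evict 2, frames (6 4 9 3 7)
At position 9, page 2 is evicted.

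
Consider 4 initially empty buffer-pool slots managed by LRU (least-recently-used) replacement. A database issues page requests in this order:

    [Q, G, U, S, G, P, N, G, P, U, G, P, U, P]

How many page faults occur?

7

Q -> fault, frames (Q)
G -> fault, frames (Q G)
U -> fault, frames (Q G U)
S -> fault, frames (Q G U S)
G -> hit
P -> fault, evict Q, frames (U S G P)
N -> fault, evict U, frames (S G P N)
G -> hit
P -> hit
U -> fault, evict S, frames (N G P U)
G -> hit
P -> hit
U -> hit
P -> hit
Page faults: 7.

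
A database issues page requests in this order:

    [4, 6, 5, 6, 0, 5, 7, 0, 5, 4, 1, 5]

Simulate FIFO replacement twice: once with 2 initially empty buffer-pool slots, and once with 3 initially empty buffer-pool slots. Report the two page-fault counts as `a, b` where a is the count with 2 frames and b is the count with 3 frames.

2 frames: F F F . F . F . F F F F → 9 faults.
3 frames: F F F . F . F . . F F F → 8 faults.
8 < 9: adding a frame reduced faults, as is typical.

9, 8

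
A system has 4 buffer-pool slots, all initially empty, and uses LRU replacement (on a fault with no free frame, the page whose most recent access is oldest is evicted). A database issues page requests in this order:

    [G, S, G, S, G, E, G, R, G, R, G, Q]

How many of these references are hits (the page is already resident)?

7

G → miss, frames {G}
S → miss, frames {G,S}
G → hit
S → hit
G → hit
E → miss, frames {S,G,E}
G → hit
R → miss, frames {S,E,G,R}
G → hit
R → hit
G → hit
Q → miss, evict S, frames {E,R,G,Q}
Hits: 7.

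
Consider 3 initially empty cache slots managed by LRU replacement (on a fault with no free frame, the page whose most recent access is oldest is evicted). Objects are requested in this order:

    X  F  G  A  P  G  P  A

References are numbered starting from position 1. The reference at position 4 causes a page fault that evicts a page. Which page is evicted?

X

pos 1: X -> fault, frames [X]
pos 2: F -> fault, frames [X, F]
pos 3: G -> fault, frames [X, F, G]
pos 4: A -> fault, evict X, frames [F, G, A]
At position 4, page X is evicted.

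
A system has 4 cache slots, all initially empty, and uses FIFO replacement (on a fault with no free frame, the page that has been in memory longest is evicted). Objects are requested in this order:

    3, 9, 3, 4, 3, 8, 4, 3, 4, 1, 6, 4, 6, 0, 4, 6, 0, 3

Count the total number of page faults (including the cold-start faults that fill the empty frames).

3: miss, frames {3}
9: miss, frames {3,9}
3: hit
4: miss, frames {3,9,4}
3: hit
8: miss, frames {3,9,4,8}
4: hit
3: hit
4: hit
1: miss, evict 3, frames {9,4,8,1}
6: miss, evict 9, frames {4,8,1,6}
4: hit
6: hit
0: miss, evict 4, frames {8,1,6,0}
4: miss, evict 8, frames {1,6,0,4}
6: hit
0: hit
3: miss, evict 1, frames {6,0,4,3}
Page faults: 9.

9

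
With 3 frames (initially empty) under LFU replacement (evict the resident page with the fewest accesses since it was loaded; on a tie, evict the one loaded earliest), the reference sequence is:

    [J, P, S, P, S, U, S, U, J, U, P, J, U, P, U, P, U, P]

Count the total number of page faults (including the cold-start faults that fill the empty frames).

8

J -> fault, frames {J}
P -> fault, frames {J,P}
S -> fault, frames {J,P,S}
P -> hit
S -> hit
U -> fault, evict J, frames {P,S,U}
S -> hit
U -> hit
J -> fault, evict P, frames {S,U,J}
U -> hit
P -> fault, evict J, frames {S,U,P}
J -> fault, evict P, frames {S,U,J}
U -> hit
P -> fault, evict J, frames {S,U,P}
U -> hit
P -> hit
U -> hit
P -> hit
Page faults: 8.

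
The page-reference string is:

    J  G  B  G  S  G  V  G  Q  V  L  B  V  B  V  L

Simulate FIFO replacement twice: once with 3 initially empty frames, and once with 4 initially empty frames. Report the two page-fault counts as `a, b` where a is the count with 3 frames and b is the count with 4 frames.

10, 8

3 frames: F F F . F . F F F . F F F . . . → 10 faults.
4 frames: F F F . F . F . F . F F . . . . → 8 faults.
8 < 10: adding a frame reduced faults, as is typical.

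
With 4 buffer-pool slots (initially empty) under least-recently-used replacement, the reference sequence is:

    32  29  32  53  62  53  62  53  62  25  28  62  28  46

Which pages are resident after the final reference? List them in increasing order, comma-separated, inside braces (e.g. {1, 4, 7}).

32 → miss, frames {32}
29 → miss, frames {32,29}
32 → hit
53 → miss, frames {29,32,53}
62 → miss, frames {29,32,53,62}
53 → hit
62 → hit
53 → hit
62 → hit
25 → miss, evict 29, frames {32,53,62,25}
28 → miss, evict 32, frames {53,62,25,28}
62 → hit
28 → hit
46 → miss, evict 53, frames {25,62,28,46}

{25, 28, 46, 62}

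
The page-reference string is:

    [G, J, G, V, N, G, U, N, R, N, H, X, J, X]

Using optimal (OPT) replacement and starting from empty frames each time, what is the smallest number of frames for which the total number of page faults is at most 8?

f=1: 14 faults
f=2: 9 faults
f=3: 8 faults
f=4: 8 faults
f=5: 8 faults
f=6: 8 faults
f=7: 8 faults
f=8: 8 faults
Smallest f with faults ≤ 8 is 3.

3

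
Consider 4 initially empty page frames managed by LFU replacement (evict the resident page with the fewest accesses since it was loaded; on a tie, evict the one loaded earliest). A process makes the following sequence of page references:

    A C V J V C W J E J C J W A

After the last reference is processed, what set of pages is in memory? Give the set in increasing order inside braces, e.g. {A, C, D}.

{A, C, J, V}

A → miss, frames (A)
C → miss, frames (A C)
V → miss, frames (A C V)
J → miss, frames (A C V J)
V → hit
C → hit
W → miss, evict A, frames (C V J W)
J → hit
E → miss, evict W, frames (C V J E)
J → hit
C → hit
J → hit
W → miss, evict E, frames (C V J W)
A → miss, evict W, frames (C V J A)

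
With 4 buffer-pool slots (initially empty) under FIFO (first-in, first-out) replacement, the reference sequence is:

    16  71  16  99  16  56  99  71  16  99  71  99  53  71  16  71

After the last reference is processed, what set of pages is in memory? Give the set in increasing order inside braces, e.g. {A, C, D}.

16 → miss, frames {16}
71 → miss, frames {16,71}
16 → hit
99 → miss, frames {16,71,99}
16 → hit
56 → miss, frames {16,71,99,56}
99 → hit
71 → hit
16 → hit
99 → hit
71 → hit
99 → hit
53 → miss, evict 16, frames {71,99,56,53}
71 → hit
16 → miss, evict 71, frames {99,56,53,16}
71 → miss, evict 99, frames {56,53,16,71}

{16, 53, 56, 71}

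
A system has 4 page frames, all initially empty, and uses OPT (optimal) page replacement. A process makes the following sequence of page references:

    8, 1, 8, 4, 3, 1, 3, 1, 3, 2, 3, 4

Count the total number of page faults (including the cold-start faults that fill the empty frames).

5

8 → fault, frames {8}
1 → fault, frames {8,1}
8 → hit
4 → fault, frames {8,1,4}
3 → fault, frames {8,1,4,3}
1 → hit
3 → hit
1 → hit
3 → hit
2 → fault, evict 1, frames {8,4,3,2}
3 → hit
4 → hit
Page faults: 5.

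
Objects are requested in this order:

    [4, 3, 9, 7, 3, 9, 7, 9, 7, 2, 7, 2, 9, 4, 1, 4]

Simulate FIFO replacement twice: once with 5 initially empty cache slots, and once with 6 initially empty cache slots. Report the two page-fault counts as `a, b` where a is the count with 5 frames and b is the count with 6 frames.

7, 6

5 frames: F F F F . . . . . F . . . . F F → 7 faults.
6 frames: F F F F . . . . . F . . . . F . → 6 faults.
6 < 7: adding a frame reduced faults, as is typical.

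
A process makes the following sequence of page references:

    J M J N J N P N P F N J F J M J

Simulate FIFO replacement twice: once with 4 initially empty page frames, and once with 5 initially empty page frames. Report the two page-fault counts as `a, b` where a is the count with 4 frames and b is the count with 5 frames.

4 frames: F F . F . . F . . F . F . . F . → 7 faults.
5 frames: F F . F . . F . . F . . . . . . → 5 faults.
5 < 7: adding a frame reduced faults, as is typical.

7, 5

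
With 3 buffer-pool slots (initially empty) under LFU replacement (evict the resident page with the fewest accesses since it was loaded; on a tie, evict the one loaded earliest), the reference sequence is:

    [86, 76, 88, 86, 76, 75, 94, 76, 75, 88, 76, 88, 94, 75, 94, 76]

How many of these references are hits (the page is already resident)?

86 -> miss, frames {86}
76 -> miss, frames {86,76}
88 -> miss, frames {86,76,88}
86 -> hit
76 -> hit
75 -> miss, evict 88, frames {86,76,75}
94 -> miss, evict 75, frames {86,76,94}
76 -> hit
75 -> miss, evict 94, frames {86,76,75}
88 -> miss, evict 75, frames {86,76,88}
76 -> hit
88 -> hit
94 -> miss, evict 86, frames {76,88,94}
75 -> miss, evict 94, frames {76,88,75}
94 -> miss, evict 75, frames {76,88,94}
76 -> hit
Hits: 6.

6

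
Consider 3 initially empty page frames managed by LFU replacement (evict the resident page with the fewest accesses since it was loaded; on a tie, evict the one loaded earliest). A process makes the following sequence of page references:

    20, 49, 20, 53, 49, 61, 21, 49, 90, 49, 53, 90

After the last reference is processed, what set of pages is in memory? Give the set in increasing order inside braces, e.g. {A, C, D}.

{20, 49, 90}

20 → fault, frames {20}
49 → fault, frames {20,49}
20 → hit
53 → fault, frames {20,49,53}
49 → hit
61 → fault, evict 53, frames {20,49,61}
21 → fault, evict 61, frames {20,49,21}
49 → hit
90 → fault, evict 21, frames {20,49,90}
49 → hit
53 → fault, evict 90, frames {20,49,53}
90 → fault, evict 53, frames {20,49,90}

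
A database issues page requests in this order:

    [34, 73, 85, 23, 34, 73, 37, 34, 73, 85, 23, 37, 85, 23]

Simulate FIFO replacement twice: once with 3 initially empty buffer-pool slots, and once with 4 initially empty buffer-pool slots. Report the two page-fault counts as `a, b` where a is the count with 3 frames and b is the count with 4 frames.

9, 10

3 frames: F F F F F F F . . F F . . . → 9 faults.
4 frames: F F F F . . F F F F F F . . → 10 faults.
10 > 9: adding a frame increased faults — Belady's anomaly.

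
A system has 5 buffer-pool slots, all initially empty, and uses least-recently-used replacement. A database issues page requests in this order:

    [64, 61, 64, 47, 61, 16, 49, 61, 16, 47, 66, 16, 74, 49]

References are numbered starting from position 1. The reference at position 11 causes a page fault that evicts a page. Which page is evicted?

64

pos 1: 64 -> miss, frames [64]
pos 2: 61 -> miss, frames [64, 61]
pos 3: 64 -> hit
pos 4: 47 -> miss, frames [61, 64, 47]
pos 5: 61 -> hit
pos 6: 16 -> miss, frames [64, 47, 61, 16]
pos 7: 49 -> miss, frames [64, 47, 61, 16, 49]
pos 8: 61 -> hit
pos 9: 16 -> hit
pos 10: 47 -> hit
pos 11: 66 -> miss, evict 64, frames [49, 61, 16, 47, 66]
At position 11, page 64 is evicted.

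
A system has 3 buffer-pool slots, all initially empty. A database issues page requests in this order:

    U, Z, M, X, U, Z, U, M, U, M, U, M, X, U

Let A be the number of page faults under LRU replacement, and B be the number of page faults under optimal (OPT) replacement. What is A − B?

3

Under LRU: F F F F F F . F . . . . F . → 8 faults.
Under OPT: F F F F . . . F . . . . . . → 5 faults.
A − B = 8 − 5 = 3.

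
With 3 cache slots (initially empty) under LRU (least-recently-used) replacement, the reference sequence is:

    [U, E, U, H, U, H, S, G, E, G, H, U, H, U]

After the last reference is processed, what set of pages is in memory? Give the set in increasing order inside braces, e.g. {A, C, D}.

{G, H, U}

U → fault, frames {U}
E → fault, frames {U,E}
U → hit
H → fault, frames {E,U,H}
U → hit
H → hit
S → fault, evict E, frames {U,H,S}
G → fault, evict U, frames {H,S,G}
E → fault, evict H, frames {S,G,E}
G → hit
H → fault, evict S, frames {E,G,H}
U → fault, evict E, frames {G,H,U}
H → hit
U → hit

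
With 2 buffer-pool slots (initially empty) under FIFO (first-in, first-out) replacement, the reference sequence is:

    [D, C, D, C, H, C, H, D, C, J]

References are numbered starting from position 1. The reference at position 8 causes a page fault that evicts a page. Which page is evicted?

pos 1: D: miss, frames [D]
pos 2: C: miss, frames [D, C]
pos 3: D: hit
pos 4: C: hit
pos 5: H: miss, evict D, frames [C, H]
pos 6: C: hit
pos 7: H: hit
pos 8: D: miss, evict C, frames [H, D]
At position 8, page C is evicted.

C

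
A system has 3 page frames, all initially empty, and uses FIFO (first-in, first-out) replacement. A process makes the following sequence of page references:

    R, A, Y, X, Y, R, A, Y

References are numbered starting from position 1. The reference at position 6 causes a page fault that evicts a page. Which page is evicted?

A

pos 1: R → miss, frames [R]
pos 2: A → miss, frames [R, A]
pos 3: Y → miss, frames [R, A, Y]
pos 4: X → miss, evict R, frames [A, Y, X]
pos 5: Y → hit
pos 6: R → miss, evict A, frames [Y, X, R]
At position 6, page A is evicted.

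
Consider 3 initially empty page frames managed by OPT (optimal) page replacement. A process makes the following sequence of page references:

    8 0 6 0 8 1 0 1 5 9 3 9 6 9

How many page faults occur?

8 -> fault, frames {8}
0 -> fault, frames {8,0}
6 -> fault, frames {8,0,6}
0 -> hit
8 -> hit
1 -> fault, evict 8, frames {0,6,1}
0 -> hit
1 -> hit
5 -> fault, evict 1, frames {0,6,5}
9 -> fault, evict 5, frames {0,6,9}
3 -> fault, evict 0, frames {6,9,3}
9 -> hit
6 -> hit
9 -> hit
Page faults: 7.

7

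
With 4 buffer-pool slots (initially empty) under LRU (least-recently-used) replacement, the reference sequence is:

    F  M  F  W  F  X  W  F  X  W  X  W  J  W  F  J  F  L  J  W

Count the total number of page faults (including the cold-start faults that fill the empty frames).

6

F: miss, frames {F}
M: miss, frames {F,M}
F: hit
W: miss, frames {M,F,W}
F: hit
X: miss, frames {M,W,F,X}
W: hit
F: hit
X: hit
W: hit
X: hit
W: hit
J: miss, evict M, frames {F,X,W,J}
W: hit
F: hit
J: hit
F: hit
L: miss, evict X, frames {W,J,F,L}
J: hit
W: hit
Page faults: 6.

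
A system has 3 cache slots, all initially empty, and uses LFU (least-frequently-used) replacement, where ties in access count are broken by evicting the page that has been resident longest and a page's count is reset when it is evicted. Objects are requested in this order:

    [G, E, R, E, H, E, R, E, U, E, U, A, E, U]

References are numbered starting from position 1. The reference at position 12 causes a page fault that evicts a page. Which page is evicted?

R

pos 1: G: miss, frames {G}
pos 2: E: miss, frames {G,E}
pos 3: R: miss, frames {G,E,R}
pos 4: E: hit
pos 5: H: miss, evict G, frames {E,R,H}
pos 6: E: hit
pos 7: R: hit
pos 8: E: hit
pos 9: U: miss, evict H, frames {E,R,U}
pos 10: E: hit
pos 11: U: hit
pos 12: A: miss, evict R, frames {E,U,A}
At position 12, page R is evicted.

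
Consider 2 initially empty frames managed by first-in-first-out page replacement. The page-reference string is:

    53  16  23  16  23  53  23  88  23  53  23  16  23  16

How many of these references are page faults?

9

53: fault, frames [53]
16: fault, frames [53, 16]
23: fault, evict 53, frames [16, 23]
16: hit
23: hit
53: fault, evict 16, frames [23, 53]
23: hit
88: fault, evict 23, frames [53, 88]
23: fault, evict 53, frames [88, 23]
53: fault, evict 88, frames [23, 53]
23: hit
16: fault, evict 23, frames [53, 16]
23: fault, evict 53, frames [16, 23]
16: hit
Page faults: 9.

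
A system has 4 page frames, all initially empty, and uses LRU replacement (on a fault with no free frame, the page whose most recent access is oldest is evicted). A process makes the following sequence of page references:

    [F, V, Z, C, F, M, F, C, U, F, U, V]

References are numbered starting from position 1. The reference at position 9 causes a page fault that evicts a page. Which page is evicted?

pos 1: F: miss, frames [F]
pos 2: V: miss, frames [F, V]
pos 3: Z: miss, frames [F, V, Z]
pos 4: C: miss, frames [F, V, Z, C]
pos 5: F: hit
pos 6: M: miss, evict V, frames [Z, C, F, M]
pos 7: F: hit
pos 8: C: hit
pos 9: U: miss, evict Z, frames [M, F, C, U]
At position 9, page Z is evicted.

Z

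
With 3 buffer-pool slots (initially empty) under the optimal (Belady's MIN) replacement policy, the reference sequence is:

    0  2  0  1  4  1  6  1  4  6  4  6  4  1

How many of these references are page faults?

5

0 → fault, frames (0)
2 → fault, frames (0 2)
0 → hit
1 → fault, frames (0 2 1)
4 → fault, evict 2, frames (0 1 4)
1 → hit
6 → fault, evict 0, frames (1 4 6)
1 → hit
4 → hit
6 → hit
4 → hit
6 → hit
4 → hit
1 → hit
Page faults: 5.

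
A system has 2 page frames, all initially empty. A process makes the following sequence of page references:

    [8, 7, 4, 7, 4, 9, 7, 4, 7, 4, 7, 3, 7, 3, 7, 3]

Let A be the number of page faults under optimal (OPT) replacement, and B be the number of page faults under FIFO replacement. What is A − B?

-2

Under OPT: F F F . . F . F . . . F . . . . → 6 faults.
Under FIFO: F F F . . F F F . . . F F . . . → 8 faults.
A − B = 6 − 8 = -2.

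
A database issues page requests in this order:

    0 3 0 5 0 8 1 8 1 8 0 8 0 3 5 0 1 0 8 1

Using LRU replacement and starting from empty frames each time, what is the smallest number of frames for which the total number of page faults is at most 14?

f=1: 20 faults
f=2: 12 faults
f=3: 9 faults
f=4: 9 faults
f=5: 5 faults
Smallest f with faults ≤ 14 is 2.

2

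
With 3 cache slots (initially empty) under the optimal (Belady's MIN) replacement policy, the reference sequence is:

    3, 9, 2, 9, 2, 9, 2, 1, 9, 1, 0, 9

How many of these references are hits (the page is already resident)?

3 → fault, frames (3)
9 → fault, frames (3 9)
2 → fault, frames (3 9 2)
9 → hit
2 → hit
9 → hit
2 → hit
1 → fault, evict 2, frames (3 9 1)
9 → hit
1 → hit
0 → fault, evict 1, frames (3 9 0)
9 → hit
Hits: 7.

7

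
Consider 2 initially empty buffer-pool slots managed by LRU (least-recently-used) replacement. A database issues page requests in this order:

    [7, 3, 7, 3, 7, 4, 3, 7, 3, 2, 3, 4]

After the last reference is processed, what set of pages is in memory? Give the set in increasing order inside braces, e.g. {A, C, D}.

{3, 4}

7 -> miss, frames (7)
3 -> miss, frames (7 3)
7 -> hit
3 -> hit
7 -> hit
4 -> miss, evict 3, frames (7 4)
3 -> miss, evict 7, frames (4 3)
7 -> miss, evict 4, frames (3 7)
3 -> hit
2 -> miss, evict 7, frames (3 2)
3 -> hit
4 -> miss, evict 2, frames (3 4)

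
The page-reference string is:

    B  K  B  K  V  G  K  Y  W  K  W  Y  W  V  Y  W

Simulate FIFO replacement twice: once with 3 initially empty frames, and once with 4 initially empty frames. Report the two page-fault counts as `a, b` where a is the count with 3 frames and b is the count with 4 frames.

10, 8

3 frames: F F . . F F . F F F . . . F F F → 10 faults.
4 frames: F F . . F F . F F F . . . F . . → 8 faults.
8 < 10: adding a frame reduced faults, as is typical.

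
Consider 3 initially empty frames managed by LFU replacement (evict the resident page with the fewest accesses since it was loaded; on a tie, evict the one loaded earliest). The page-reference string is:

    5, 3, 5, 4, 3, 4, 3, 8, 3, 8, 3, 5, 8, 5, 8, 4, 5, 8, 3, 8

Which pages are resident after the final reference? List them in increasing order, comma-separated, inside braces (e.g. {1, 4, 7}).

{3, 5, 8}

5 -> fault, frames (5)
3 -> fault, frames (5 3)
5 -> hit
4 -> fault, frames (5 3 4)
3 -> hit
4 -> hit
3 -> hit
8 -> fault, evict 5, frames (3 4 8)
3 -> hit
8 -> hit
3 -> hit
5 -> fault, evict 4, frames (3 8 5)
8 -> hit
5 -> hit
8 -> hit
4 -> fault, evict 5, frames (3 8 4)
5 -> fault, evict 4, frames (3 8 5)
8 -> hit
3 -> hit
8 -> hit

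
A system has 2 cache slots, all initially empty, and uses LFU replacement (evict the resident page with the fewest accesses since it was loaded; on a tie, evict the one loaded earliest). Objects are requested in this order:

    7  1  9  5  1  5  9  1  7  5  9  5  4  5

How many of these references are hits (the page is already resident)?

4

7 -> miss, frames (7)
1 -> miss, frames (7 1)
9 -> miss, evict 7, frames (1 9)
5 -> miss, evict 1, frames (9 5)
1 -> miss, evict 9, frames (5 1)
5 -> hit
9 -> miss, evict 1, frames (5 9)
1 -> miss, evict 9, frames (5 1)
7 -> miss, evict 1, frames (5 7)
5 -> hit
9 -> miss, evict 7, frames (5 9)
5 -> hit
4 -> miss, evict 9, frames (5 4)
5 -> hit
Hits: 4.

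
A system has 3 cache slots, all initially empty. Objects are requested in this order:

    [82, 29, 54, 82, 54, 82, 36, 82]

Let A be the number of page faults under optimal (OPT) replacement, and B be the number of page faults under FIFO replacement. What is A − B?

-1

Under OPT: F F F . . . F . → 4 faults.
Under FIFO: F F F . . . F F → 5 faults.
A − B = 4 − 5 = -1.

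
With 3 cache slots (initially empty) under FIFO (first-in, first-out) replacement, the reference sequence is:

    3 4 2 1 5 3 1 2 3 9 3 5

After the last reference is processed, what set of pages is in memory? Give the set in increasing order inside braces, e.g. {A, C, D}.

3 → miss, frames (3)
4 → miss, frames (3 4)
2 → miss, frames (3 4 2)
1 → miss, evict 3, frames (4 2 1)
5 → miss, evict 4, frames (2 1 5)
3 → miss, evict 2, frames (1 5 3)
1 → hit
2 → miss, evict 1, frames (5 3 2)
3 → hit
9 → miss, evict 5, frames (3 2 9)
3 → hit
5 → miss, evict 3, frames (2 9 5)

{2, 5, 9}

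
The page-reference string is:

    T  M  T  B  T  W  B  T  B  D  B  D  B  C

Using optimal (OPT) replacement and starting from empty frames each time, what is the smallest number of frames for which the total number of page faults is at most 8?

f=1: 14 faults
f=2: 7 faults
f=3: 6 faults
f=4: 6 faults
f=5: 6 faults
f=6: 6 faults
Smallest f with faults ≤ 8 is 2.

2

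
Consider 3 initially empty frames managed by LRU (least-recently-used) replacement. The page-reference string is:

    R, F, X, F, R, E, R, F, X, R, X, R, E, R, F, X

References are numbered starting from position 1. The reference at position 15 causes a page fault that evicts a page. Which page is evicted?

pos 1: R -> fault, frames [R]
pos 2: F -> fault, frames [R, F]
pos 3: X -> fault, frames [R, F, X]
pos 4: F -> hit
pos 5: R -> hit
pos 6: E -> fault, evict X, frames [F, R, E]
pos 7: R -> hit
pos 8: F -> hit
pos 9: X -> fault, evict E, frames [R, F, X]
pos 10: R -> hit
pos 11: X -> hit
pos 12: R -> hit
pos 13: E -> fault, evict F, frames [X, R, E]
pos 14: R -> hit
pos 15: F -> fault, evict X, frames [E, R, F]
At position 15, page X is evicted.

X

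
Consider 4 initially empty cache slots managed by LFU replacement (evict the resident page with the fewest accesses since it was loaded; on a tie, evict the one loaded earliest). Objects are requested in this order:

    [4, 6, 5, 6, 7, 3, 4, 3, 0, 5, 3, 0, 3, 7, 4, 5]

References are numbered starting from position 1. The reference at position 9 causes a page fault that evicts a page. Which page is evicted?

pos 1: 4 → miss, frames (4)
pos 2: 6 → miss, frames (4 6)
pos 3: 5 → miss, frames (4 6 5)
pos 4: 6 → hit
pos 5: 7 → miss, frames (4 6 5 7)
pos 6: 3 → miss, evict 4, frames (6 5 7 3)
pos 7: 4 → miss, evict 5, frames (6 7 3 4)
pos 8: 3 → hit
pos 9: 0 → miss, evict 7, frames (6 3 4 0)
At position 9, page 7 is evicted.

7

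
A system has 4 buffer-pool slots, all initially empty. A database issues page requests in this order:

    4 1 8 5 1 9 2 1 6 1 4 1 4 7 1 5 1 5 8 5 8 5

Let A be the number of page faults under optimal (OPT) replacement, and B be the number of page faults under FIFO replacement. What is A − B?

-4

Under OPT: F F F F . F F . F . . . . F . . . . F . . . → 9 faults.
Under FIFO: F F F F . F F F F . F . . F . F F . F . . . → 13 faults.
A − B = 9 − 13 = -4.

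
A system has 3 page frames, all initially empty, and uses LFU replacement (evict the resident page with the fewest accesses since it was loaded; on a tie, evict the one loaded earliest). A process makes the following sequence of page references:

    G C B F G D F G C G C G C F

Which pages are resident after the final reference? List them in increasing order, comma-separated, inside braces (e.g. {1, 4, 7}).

{C, F, G}

G: miss, frames {G}
C: miss, frames {G,C}
B: miss, frames {G,C,B}
F: miss, evict G, frames {C,B,F}
G: miss, evict C, frames {B,F,G}
D: miss, evict B, frames {F,G,D}
F: hit
G: hit
C: miss, evict D, frames {F,G,C}
G: hit
C: hit
G: hit
C: hit
F: hit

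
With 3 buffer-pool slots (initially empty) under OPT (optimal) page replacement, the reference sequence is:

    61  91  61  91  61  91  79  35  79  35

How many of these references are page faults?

61 → fault, frames (61)
91 → fault, frames (61 91)
61 → hit
91 → hit
61 → hit
91 → hit
79 → fault, frames (61 91 79)
35 → fault, evict 91, frames (61 79 35)
79 → hit
35 → hit
Page faults: 4.

4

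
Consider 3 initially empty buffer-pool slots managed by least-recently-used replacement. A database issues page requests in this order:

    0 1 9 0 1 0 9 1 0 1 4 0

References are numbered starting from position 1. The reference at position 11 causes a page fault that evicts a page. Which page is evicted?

9

pos 1: 0: fault, frames [0]
pos 2: 1: fault, frames [0, 1]
pos 3: 9: fault, frames [0, 1, 9]
pos 4: 0: hit
pos 5: 1: hit
pos 6: 0: hit
pos 7: 9: hit
pos 8: 1: hit
pos 9: 0: hit
pos 10: 1: hit
pos 11: 4: fault, evict 9, frames [0, 1, 4]
At position 11, page 9 is evicted.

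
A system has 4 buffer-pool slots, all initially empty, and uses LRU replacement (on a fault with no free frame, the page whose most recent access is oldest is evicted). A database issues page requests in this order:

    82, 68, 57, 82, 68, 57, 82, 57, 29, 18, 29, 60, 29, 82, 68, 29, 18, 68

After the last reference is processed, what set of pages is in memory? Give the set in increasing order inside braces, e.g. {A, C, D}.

{18, 29, 68, 82}

82 -> miss, frames [82]
68 -> miss, frames [82, 68]
57 -> miss, frames [82, 68, 57]
82 -> hit
68 -> hit
57 -> hit
82 -> hit
57 -> hit
29 -> miss, frames [68, 82, 57, 29]
18 -> miss, evict 68, frames [82, 57, 29, 18]
29 -> hit
60 -> miss, evict 82, frames [57, 18, 29, 60]
29 -> hit
82 -> miss, evict 57, frames [18, 60, 29, 82]
68 -> miss, evict 18, frames [60, 29, 82, 68]
29 -> hit
18 -> miss, evict 60, frames [82, 68, 29, 18]
68 -> hit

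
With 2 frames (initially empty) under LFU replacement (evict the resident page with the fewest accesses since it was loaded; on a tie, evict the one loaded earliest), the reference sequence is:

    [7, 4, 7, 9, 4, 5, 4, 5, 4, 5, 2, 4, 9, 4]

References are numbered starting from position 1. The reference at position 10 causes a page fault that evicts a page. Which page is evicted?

4

pos 1: 7: fault, frames [7]
pos 2: 4: fault, frames [7, 4]
pos 3: 7: hit
pos 4: 9: fault, evict 4, frames [7, 9]
pos 5: 4: fault, evict 9, frames [7, 4]
pos 6: 5: fault, evict 4, frames [7, 5]
pos 7: 4: fault, evict 5, frames [7, 4]
pos 8: 5: fault, evict 4, frames [7, 5]
pos 9: 4: fault, evict 5, frames [7, 4]
pos 10: 5: fault, evict 4, frames [7, 5]
At position 10, page 4 is evicted.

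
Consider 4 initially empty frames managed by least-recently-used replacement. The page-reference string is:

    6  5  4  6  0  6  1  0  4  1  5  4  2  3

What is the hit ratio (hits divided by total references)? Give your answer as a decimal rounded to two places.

0.43

6: fault, frames {6}
5: fault, frames {6,5}
4: fault, frames {6,5,4}
6: hit
0: fault, frames {5,4,6,0}
6: hit
1: fault, evict 5, frames {4,0,6,1}
0: hit
4: hit
1: hit
5: fault, evict 6, frames {0,4,1,5}
4: hit
2: fault, evict 0, frames {1,5,4,2}
3: fault, evict 1, frames {5,4,2,3}
Hits: 6 of 14 references → 6/14 = 0.4286.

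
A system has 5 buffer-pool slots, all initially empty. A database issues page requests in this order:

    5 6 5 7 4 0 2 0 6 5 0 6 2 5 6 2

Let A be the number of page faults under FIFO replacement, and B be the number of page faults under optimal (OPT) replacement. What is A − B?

Under FIFO: F F . F F F F . . F . F . . . . → 8 faults.
Under OPT: F F . F F F F . . . . . . . . . → 6 faults.
A − B = 8 − 6 = 2.

2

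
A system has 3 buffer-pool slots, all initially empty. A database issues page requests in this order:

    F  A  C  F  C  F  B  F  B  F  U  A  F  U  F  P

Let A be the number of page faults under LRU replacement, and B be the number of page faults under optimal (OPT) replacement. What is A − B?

Under LRU: F F F . . . F . . . F F . . . F → 7 faults.
Under OPT: F F F . . . F . . . F . . . . F → 6 faults.
A − B = 7 − 6 = 1.

1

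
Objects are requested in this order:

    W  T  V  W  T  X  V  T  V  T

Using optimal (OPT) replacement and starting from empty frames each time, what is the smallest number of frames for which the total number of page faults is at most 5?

3

f=1: 10 faults
f=2: 6 faults
f=3: 4 faults
f=4: 4 faults
Smallest f with faults ≤ 5 is 3.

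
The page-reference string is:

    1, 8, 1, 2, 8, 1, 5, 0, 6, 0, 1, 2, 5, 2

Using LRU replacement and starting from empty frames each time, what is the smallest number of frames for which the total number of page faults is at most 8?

f=1: 14 faults
f=2: 11 faults
f=3: 9 faults
f=4: 8 faults
f=5: 7 faults
f=6: 6 faults
Smallest f with faults ≤ 8 is 4.

4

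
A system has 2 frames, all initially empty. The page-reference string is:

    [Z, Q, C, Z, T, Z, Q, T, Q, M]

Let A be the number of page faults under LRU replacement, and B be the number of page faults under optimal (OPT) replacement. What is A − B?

Under LRU: F F F F F . F F . F → 8 faults.
Under OPT: F F F . F . F . . F → 6 faults.
A − B = 8 − 6 = 2.

2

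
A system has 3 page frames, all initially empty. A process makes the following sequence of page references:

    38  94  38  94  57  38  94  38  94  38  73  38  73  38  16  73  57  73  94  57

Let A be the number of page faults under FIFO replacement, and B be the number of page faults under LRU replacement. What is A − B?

Under FIFO: F F . . F . . . . . F F . . F . F F F . → 9 faults.
Under LRU: F F . . F . . . . . F . . . F . F . F . → 7 faults.
A − B = 9 − 7 = 2.

2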